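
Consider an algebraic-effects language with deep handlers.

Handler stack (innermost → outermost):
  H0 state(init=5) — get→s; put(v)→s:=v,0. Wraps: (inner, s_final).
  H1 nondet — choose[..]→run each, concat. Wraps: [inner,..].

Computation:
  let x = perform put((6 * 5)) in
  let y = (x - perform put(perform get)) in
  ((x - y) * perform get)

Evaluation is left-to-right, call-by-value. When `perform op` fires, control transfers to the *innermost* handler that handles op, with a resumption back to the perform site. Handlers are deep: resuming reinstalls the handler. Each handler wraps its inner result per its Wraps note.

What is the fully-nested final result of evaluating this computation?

Answer: [(0, 30)]

Step-by-step:
put(30) @ H0 ⇒ s:=30
get @ H0 ⇒ 30
put(30) @ H0 ⇒ s:=30
get @ H0 ⇒ 30
H0 returns (0, 30)
H1 returns [(0, 30)]
= [(0, 30)]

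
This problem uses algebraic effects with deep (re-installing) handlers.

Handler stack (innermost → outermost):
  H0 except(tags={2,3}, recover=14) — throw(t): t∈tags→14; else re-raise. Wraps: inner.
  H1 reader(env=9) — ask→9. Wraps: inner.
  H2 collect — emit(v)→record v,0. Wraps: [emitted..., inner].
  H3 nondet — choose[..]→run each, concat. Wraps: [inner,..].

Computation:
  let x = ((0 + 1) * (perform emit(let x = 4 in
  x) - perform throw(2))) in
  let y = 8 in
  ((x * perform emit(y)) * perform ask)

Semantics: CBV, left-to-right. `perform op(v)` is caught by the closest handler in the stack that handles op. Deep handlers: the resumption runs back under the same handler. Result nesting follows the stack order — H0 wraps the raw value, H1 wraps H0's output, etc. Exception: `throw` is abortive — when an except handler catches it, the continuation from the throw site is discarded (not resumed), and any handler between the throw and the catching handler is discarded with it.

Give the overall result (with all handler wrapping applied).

Answer: [[4, 14]]

Working:
emit(4) @ H2 ⇒ out+=4
throw(2) @ H0 caught ⇒ 14
H1 returns 14
H2 returns [4, 14]
H3 returns [[4, 14]]
= [[4, 14]]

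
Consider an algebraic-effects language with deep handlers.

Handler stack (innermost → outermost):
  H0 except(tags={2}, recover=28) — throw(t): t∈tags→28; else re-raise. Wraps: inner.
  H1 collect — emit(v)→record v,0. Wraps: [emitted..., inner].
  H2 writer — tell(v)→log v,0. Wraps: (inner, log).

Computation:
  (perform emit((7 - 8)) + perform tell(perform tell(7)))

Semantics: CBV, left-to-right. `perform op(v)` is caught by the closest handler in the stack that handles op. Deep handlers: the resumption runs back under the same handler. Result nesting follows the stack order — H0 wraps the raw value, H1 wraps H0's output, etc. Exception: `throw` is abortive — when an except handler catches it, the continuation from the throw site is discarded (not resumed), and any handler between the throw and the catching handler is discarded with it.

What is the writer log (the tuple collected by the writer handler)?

Answer: (7, 0)

Working:
emit(-1) @ H1 ⇒ out+=-1
tell(7) @ H2 ⇒ log+=7
tell(0) @ H2 ⇒ log+=0
H0 returns 0
H1 returns [-1, 0]
H2 returns ([-1, 0], (7, 0))
= ([-1, 0], (7, 0))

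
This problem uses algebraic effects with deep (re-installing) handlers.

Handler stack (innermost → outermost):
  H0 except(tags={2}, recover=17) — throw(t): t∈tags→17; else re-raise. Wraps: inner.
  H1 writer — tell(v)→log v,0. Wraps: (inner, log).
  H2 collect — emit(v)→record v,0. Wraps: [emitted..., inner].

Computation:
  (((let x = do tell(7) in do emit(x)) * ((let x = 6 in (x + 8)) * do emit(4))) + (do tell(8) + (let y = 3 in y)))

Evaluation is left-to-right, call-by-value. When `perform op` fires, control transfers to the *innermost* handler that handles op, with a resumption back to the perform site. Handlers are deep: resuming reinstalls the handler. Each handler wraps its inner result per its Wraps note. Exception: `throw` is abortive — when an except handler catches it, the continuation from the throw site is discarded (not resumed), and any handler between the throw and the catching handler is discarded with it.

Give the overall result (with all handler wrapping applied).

Evaluation trace:
tell(7) @ H1 ⇒ log+=7
emit(0) @ H2 ⇒ out+=0
emit(4) @ H2 ⇒ out+=4
tell(8) @ H1 ⇒ log+=8
H0 returns 3
H1 returns (3, (7, 8))
H2 returns [0, 4, (3, (7, 8))]
= [0, 4, (3, (7, 8))]

Answer: [0, 4, (3, (7, 8))]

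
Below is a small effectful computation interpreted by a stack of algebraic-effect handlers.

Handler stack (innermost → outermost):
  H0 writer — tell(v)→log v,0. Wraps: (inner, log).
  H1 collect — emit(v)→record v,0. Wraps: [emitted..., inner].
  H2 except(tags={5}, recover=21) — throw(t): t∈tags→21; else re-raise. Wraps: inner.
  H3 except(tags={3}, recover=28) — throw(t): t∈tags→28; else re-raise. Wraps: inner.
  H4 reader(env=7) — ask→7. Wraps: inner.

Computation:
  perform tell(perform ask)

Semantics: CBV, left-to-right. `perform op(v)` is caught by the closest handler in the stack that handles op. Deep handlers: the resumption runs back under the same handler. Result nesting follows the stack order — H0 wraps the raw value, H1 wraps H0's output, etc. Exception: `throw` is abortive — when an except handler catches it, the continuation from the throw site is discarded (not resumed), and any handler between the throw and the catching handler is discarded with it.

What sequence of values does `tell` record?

Answer: (7)

Evaluation trace:
ask @ H4 ⇒ 7
tell(7) @ H0 ⇒ log+=7
H0 returns (0, (7))
H1 returns [(0, (7))]
H2 returns [(0, (7))]
H3 returns [(0, (7))]
H4 returns [(0, (7))]
= [(0, (7))]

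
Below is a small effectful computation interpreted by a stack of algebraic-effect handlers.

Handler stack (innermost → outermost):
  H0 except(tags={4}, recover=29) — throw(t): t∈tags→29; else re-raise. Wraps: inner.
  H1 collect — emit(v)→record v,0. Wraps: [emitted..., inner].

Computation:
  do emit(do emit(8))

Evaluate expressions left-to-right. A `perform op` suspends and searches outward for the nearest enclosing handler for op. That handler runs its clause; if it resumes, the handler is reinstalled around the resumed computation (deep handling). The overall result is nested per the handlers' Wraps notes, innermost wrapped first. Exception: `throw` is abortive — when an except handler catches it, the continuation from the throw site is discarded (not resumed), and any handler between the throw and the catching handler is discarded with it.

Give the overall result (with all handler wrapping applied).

Answer: [8, 0, 0]

Working:
emit(8) @ H1 ⇒ out+=8
emit(0) @ H1 ⇒ out+=0
H0 returns 0
H1 returns [8, 0, 0]
= [8, 0, 0]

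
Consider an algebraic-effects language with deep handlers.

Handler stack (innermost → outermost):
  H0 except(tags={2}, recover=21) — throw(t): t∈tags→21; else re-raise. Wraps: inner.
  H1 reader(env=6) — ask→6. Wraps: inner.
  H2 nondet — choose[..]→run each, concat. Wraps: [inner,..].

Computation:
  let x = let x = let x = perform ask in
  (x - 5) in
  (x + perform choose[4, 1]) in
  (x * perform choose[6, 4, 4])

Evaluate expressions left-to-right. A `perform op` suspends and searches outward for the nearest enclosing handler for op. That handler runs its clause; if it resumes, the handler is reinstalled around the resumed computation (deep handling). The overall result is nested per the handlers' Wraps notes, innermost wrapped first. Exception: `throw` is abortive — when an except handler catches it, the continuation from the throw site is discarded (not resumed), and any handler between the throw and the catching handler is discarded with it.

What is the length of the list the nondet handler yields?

Step-by-step:
ask @ H1 ⇒ 6
choose[4, 1] @ H2
  branch[0] choose=4:
    choose[6, 4, 4] @ H2
      branch[0] choose=6:
        H0 returns 30
        H1 returns 30
        H2 returns [30]
      branch[1] choose=4:
        H0 returns 20
        H1 returns 20
        H2 returns [20]
      branch[2] choose=4:
        H0 returns 20
        H1 returns 20
        H2 returns [20]
  branch[1] choose=1:
    choose[6, 4, 4] @ H2
      branch[0] choose=6:
        H0 returns 12
        H1 returns 12
        H2 returns [12]
      branch[1] choose=4:
        H0 returns 8
        H1 returns 8
        H2 returns [8]
      branch[2] choose=4:
        H0 returns 8
        H1 returns 8
        H2 returns [8]
= [30, 20, 20, 12, 8, 8]

Answer: 6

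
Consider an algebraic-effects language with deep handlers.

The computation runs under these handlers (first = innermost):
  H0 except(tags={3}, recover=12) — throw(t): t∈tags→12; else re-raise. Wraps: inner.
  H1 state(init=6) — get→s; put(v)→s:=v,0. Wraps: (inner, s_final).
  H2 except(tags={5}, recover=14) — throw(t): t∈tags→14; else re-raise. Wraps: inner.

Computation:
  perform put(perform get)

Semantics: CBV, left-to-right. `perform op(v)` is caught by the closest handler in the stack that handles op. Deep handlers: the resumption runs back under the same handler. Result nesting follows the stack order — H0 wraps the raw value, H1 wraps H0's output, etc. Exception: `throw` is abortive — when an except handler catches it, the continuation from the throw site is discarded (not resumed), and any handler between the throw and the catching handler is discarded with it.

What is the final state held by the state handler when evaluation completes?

Step-by-step:
get @ H1 ⇒ 6
put(6) @ H1 ⇒ s:=6
H0 returns 0
H1 returns (0, 6)
H2 returns (0, 6)
= (0, 6)

Answer: 6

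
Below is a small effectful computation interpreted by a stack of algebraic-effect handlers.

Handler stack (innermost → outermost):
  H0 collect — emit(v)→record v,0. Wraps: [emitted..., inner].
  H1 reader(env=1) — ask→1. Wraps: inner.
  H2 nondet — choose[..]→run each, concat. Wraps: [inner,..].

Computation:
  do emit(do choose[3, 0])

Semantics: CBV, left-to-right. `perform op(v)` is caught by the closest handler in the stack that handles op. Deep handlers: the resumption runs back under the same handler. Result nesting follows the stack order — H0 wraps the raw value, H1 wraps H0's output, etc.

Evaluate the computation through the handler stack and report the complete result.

Answer: [[3, 0], [0, 0]]

Step-by-step:
choose[3, 0] @ H2
  branch[0] choose=3:
    emit(3) @ H0 ⇒ out+=3
    H0 returns [3, 0]
    H1 returns [3, 0]
    H2 returns [[3, 0]]
  branch[1] choose=0:
    emit(0) @ H0 ⇒ out+=0
    H0 returns [0, 0]
    H1 returns [0, 0]
    H2 returns [[0, 0]]
= [[3, 0], [0, 0]]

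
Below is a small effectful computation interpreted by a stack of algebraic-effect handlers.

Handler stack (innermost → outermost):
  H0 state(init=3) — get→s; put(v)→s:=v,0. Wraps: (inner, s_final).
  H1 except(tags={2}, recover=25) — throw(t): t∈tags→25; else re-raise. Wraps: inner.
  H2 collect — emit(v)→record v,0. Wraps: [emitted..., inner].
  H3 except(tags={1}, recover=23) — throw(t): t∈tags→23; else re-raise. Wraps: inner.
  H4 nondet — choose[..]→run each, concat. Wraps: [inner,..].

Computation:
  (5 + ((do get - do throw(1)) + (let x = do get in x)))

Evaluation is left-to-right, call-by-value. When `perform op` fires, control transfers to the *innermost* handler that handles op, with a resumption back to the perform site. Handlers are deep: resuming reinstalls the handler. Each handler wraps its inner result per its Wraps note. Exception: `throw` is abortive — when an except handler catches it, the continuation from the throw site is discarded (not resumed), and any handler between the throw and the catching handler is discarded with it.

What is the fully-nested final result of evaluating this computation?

Answer: [23]

Working:
get @ H0 ⇒ 3
throw(1) @ H1 re-raised
throw(1) @ H3 caught ⇒ 23
H4 returns [23]
= [23]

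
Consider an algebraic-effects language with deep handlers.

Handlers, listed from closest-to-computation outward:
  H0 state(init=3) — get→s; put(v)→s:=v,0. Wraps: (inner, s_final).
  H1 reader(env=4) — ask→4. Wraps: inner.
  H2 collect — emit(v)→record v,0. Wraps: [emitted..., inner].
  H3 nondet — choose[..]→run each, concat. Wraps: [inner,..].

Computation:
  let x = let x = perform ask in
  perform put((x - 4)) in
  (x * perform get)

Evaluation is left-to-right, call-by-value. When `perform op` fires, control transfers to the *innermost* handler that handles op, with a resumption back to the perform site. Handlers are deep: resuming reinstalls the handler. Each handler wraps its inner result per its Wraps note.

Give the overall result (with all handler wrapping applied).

Answer: [[(0, 0)]]

Evaluation trace:
ask @ H1 ⇒ 4
put(0) @ H0 ⇒ s:=0
get @ H0 ⇒ 0
H0 returns (0, 0)
H1 returns (0, 0)
H2 returns [(0, 0)]
H3 returns [[(0, 0)]]
= [[(0, 0)]]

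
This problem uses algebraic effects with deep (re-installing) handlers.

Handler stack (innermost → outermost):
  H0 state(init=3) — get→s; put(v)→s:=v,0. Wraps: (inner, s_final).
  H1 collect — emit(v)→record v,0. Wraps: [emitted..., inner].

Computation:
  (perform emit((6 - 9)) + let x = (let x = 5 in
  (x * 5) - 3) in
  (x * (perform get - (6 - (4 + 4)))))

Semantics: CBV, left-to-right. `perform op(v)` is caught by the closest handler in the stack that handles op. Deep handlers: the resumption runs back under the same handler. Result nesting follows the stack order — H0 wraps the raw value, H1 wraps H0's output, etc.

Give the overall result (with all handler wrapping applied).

Evaluation trace:
emit(-3) @ H1 ⇒ out+=-3
get @ H0 ⇒ 3
H0 returns (110, 3)
H1 returns [-3, (110, 3)]
= [-3, (110, 3)]

Answer: [-3, (110, 3)]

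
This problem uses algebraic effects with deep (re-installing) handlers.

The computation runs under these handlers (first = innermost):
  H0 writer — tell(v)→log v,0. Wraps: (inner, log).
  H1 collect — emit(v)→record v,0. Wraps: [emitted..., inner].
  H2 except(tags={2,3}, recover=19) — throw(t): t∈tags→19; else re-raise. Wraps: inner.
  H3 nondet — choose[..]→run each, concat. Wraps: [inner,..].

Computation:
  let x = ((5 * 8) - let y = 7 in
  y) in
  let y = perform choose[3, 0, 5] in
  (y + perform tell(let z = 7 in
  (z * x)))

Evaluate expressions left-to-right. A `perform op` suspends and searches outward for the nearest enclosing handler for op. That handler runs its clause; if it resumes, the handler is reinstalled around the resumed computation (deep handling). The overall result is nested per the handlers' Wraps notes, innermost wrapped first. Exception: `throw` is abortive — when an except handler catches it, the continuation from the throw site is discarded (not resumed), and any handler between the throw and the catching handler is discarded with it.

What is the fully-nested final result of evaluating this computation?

Answer: [[(3, (231))], [(0, (231))], [(5, (231))]]

Working:
choose[3, 0, 5] @ H3
  branch[0] choose=3:
    tell(231) @ H0 ⇒ log+=231
    H0 returns (3, (231))
    H1 returns [(3, (231))]
    H2 returns [(3, (231))]
    H3 returns [[(3, (231))]]
  branch[1] choose=0:
    tell(231) @ H0 ⇒ log+=231
    H0 returns (0, (231))
    H1 returns [(0, (231))]
    H2 returns [(0, (231))]
    H3 returns [[(0, (231))]]
  branch[2] choose=5:
    tell(231) @ H0 ⇒ log+=231
    H0 returns (5, (231))
    H1 returns [(5, (231))]
    H2 returns [(5, (231))]
    H3 returns [[(5, (231))]]
= [[(3, (231))], [(0, (231))], [(5, (231))]]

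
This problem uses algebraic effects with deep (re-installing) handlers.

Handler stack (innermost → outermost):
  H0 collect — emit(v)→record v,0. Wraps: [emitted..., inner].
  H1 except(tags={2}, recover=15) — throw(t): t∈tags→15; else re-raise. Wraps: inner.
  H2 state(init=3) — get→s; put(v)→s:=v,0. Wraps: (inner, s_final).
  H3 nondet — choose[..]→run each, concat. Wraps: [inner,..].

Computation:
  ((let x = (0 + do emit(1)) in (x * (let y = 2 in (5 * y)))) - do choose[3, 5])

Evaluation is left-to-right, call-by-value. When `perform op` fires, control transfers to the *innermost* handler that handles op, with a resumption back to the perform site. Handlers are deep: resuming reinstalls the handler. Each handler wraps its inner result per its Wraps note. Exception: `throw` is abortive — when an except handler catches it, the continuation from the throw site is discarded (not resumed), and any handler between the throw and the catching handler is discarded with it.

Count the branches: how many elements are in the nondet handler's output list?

Working:
emit(1) @ H0 ⇒ out+=1
choose[3, 5] @ H3
  branch[0] choose=3:
    H0 returns [1, -3]
    H1 returns [1, -3]
    H2 returns ([1, -3], 3)
    H3 returns [([1, -3], 3)]
  branch[1] choose=5:
    H0 returns [1, -5]
    H1 returns [1, -5]
    H2 returns ([1, -5], 3)
    H3 returns [([1, -5], 3)]
= [([1, -3], 3), ([1, -5], 3)]

Answer: 2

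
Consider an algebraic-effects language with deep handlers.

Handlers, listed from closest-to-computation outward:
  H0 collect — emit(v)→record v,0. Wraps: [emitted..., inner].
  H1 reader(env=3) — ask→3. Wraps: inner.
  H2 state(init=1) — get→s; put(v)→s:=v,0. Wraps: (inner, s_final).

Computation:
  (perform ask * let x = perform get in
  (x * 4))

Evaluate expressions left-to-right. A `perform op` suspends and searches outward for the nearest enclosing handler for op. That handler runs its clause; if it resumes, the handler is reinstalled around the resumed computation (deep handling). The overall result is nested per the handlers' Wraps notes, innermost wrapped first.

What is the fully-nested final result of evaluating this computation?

Evaluation trace:
ask @ H1 ⇒ 3
get @ H2 ⇒ 1
H0 returns [12]
H1 returns [12]
H2 returns ([12], 1)
= ([12], 1)

Answer: ([12], 1)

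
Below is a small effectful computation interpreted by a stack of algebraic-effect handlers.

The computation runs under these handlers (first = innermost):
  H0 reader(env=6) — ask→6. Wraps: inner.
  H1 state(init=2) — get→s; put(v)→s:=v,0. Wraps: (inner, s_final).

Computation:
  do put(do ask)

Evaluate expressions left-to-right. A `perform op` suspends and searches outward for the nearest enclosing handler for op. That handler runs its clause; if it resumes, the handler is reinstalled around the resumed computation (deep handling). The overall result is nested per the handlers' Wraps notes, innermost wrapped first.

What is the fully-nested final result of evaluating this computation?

Working:
ask @ H0 ⇒ 6
put(6) @ H1 ⇒ s:=6
H0 returns 0
H1 returns (0, 6)
= (0, 6)

Answer: (0, 6)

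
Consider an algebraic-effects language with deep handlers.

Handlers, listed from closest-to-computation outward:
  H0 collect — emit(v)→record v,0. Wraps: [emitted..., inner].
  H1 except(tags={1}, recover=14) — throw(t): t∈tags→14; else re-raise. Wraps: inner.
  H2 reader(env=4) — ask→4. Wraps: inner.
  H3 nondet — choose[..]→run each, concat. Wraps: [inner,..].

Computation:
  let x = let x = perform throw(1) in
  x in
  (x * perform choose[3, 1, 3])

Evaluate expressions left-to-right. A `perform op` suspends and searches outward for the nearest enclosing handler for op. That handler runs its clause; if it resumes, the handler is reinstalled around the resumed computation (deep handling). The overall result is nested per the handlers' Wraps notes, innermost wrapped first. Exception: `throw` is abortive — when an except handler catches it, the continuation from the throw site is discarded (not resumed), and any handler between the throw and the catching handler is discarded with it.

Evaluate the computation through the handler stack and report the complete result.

Answer: [14]

Evaluation trace:
throw(1) @ H1 caught ⇒ 14
H2 returns 14
H3 returns [14]
= [14]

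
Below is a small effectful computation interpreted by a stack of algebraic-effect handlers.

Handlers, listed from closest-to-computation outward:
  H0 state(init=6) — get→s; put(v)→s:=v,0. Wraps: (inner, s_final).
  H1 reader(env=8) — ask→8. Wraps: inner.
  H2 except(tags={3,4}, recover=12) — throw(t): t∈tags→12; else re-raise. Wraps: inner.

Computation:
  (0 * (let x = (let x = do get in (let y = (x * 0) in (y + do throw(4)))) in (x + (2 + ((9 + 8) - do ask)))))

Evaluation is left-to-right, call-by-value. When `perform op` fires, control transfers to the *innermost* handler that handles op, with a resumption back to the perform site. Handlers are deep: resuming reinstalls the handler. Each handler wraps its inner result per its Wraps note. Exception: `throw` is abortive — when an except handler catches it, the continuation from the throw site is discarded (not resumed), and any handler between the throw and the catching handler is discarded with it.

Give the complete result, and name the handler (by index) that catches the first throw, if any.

Answer: 12 ; first throw caught by: H2

Working:
get @ H0 ⇒ 6
throw(4) @ H2 caught ⇒ 12
= 12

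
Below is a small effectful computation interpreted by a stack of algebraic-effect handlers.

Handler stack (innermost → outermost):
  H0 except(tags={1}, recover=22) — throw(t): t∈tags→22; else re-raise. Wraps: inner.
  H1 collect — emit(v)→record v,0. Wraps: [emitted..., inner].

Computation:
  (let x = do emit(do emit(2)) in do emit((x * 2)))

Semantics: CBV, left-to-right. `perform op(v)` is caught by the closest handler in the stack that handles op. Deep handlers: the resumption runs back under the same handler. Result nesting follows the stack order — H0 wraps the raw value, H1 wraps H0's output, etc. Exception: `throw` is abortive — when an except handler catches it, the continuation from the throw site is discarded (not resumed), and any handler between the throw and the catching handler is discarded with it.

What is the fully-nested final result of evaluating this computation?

Working:
emit(2) @ H1 ⇒ out+=2
emit(0) @ H1 ⇒ out+=0
emit(0) @ H1 ⇒ out+=0
H0 returns 0
H1 returns [2, 0, 0, 0]
= [2, 0, 0, 0]

Answer: [2, 0, 0, 0]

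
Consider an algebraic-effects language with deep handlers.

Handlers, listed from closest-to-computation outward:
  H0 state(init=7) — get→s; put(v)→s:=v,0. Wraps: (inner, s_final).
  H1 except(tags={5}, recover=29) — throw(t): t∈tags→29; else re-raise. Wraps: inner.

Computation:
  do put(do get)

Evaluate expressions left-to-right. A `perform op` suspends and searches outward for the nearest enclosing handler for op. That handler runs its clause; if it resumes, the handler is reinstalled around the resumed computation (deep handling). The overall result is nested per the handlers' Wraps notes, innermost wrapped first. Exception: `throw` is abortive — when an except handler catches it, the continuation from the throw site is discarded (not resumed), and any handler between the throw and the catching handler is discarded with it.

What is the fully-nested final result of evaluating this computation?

Answer: (0, 7)

Evaluation trace:
get @ H0 ⇒ 7
put(7) @ H0 ⇒ s:=7
H0 returns (0, 7)
H1 returns (0, 7)
= (0, 7)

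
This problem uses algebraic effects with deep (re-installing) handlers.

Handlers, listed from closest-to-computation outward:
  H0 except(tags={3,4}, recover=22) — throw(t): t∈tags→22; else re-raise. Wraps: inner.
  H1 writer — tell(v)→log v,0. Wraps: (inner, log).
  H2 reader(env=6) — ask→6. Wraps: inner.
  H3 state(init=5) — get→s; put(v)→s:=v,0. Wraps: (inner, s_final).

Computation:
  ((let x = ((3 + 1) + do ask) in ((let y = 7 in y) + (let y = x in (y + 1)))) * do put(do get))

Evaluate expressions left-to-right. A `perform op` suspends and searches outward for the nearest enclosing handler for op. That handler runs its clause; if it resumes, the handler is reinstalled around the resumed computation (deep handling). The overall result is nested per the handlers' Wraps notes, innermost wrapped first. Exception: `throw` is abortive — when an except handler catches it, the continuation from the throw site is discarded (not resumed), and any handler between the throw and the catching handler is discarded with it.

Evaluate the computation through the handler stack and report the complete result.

Answer: ((0, ()), 5)

Evaluation trace:
ask @ H2 ⇒ 6
get @ H3 ⇒ 5
put(5) @ H3 ⇒ s:=5
H0 returns 0
H1 returns (0, ())
H2 returns (0, ())
H3 returns ((0, ()), 5)
= ((0, ()), 5)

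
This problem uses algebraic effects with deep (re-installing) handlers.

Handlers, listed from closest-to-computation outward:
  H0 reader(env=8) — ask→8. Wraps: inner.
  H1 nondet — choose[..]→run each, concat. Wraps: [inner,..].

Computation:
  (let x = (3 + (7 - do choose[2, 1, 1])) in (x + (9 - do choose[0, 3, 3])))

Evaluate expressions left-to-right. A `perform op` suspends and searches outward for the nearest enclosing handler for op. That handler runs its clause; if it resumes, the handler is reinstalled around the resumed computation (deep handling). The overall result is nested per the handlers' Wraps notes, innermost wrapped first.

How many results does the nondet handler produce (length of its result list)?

Step-by-step:
choose[2, 1, 1] @ H1
  branch[0] choose=2:
    choose[0, 3, 3] @ H1
      branch[0] choose=0:
        H0 returns 17
        H1 returns [17]
      branch[1] choose=3:
        H0 returns 14
        H1 returns [14]
      branch[2] choose=3:
        H0 returns 14
        H1 returns [14]
  branch[1] choose=1:
    choose[0, 3, 3] @ H1
      branch[0] choose=0:
        H0 returns 18
        H1 returns [18]
      branch[1] choose=3:
        H0 returns 15
        H1 returns [15]
      branch[2] choose=3:
        H0 returns 15
        H1 returns [15]
  branch[2] choose=1:
    choose[0, 3, 3] @ H1
      branch[0] choose=0:
        H0 returns 18
        H1 returns [18]
      branch[1] choose=3:
        H0 returns 15
        H1 returns [15]
      branch[2] choose=3:
        H0 returns 15
        H1 returns [15]
= [17, 14, 14, 18, 15, 15, 18, 15, 15]

Answer: 9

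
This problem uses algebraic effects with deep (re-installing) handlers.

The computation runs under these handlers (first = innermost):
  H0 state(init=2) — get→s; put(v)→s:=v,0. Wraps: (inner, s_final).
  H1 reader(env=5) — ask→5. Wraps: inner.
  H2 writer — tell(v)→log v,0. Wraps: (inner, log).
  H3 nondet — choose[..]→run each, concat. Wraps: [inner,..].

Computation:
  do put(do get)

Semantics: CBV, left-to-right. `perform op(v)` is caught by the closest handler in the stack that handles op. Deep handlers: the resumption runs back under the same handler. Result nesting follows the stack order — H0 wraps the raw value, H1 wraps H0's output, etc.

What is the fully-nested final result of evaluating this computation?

Answer: [((0, 2), ())]

Working:
get @ H0 ⇒ 2
put(2) @ H0 ⇒ s:=2
H0 returns (0, 2)
H1 returns (0, 2)
H2 returns ((0, 2), ())
H3 returns [((0, 2), ())]
= [((0, 2), ())]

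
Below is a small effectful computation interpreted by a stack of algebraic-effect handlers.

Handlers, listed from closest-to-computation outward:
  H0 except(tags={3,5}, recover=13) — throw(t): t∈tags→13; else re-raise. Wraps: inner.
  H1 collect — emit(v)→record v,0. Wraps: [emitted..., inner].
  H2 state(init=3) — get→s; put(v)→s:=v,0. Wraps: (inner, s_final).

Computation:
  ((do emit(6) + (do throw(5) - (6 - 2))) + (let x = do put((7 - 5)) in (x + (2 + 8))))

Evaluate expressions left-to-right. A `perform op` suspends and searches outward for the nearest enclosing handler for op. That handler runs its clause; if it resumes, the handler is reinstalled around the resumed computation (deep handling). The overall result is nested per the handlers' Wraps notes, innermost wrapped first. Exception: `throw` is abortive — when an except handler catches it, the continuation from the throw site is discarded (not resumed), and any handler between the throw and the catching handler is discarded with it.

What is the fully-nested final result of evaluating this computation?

Answer: ([6, 13], 3)

Working:
emit(6) @ H1 ⇒ out+=6
throw(5) @ H0 caught ⇒ 13
H1 returns [6, 13]
H2 returns ([6, 13], 3)
= ([6, 13], 3)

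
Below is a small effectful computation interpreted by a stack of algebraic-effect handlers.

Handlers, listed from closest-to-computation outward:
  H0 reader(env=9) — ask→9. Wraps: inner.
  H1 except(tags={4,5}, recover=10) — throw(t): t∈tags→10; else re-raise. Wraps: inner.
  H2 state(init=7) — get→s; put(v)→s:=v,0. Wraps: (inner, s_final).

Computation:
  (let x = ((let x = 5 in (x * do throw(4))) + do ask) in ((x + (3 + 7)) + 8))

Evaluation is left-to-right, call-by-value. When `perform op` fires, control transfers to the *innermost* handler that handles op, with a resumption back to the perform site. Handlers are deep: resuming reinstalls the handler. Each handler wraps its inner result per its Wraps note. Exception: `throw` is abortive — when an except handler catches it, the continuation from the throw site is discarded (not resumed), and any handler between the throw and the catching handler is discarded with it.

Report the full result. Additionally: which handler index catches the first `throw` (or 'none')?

Answer: (10, 7) ; first throw caught by: H1

Step-by-step:
throw(4) @ H1 caught ⇒ 10
H2 returns (10, 7)
= (10, 7)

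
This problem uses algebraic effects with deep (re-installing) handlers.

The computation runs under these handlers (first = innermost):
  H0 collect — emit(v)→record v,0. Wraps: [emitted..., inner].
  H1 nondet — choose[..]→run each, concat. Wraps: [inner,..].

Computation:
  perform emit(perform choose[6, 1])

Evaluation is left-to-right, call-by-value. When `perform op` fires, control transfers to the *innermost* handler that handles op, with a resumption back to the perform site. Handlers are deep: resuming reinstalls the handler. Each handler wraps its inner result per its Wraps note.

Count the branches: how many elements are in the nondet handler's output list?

Working:
choose[6, 1] @ H1
  branch[0] choose=6:
    emit(6) @ H0 ⇒ out+=6
    H0 returns [6, 0]
    H1 returns [[6, 0]]
  branch[1] choose=1:
    emit(1) @ H0 ⇒ out+=1
    H0 returns [1, 0]
    H1 returns [[1, 0]]
= [[6, 0], [1, 0]]

Answer: 2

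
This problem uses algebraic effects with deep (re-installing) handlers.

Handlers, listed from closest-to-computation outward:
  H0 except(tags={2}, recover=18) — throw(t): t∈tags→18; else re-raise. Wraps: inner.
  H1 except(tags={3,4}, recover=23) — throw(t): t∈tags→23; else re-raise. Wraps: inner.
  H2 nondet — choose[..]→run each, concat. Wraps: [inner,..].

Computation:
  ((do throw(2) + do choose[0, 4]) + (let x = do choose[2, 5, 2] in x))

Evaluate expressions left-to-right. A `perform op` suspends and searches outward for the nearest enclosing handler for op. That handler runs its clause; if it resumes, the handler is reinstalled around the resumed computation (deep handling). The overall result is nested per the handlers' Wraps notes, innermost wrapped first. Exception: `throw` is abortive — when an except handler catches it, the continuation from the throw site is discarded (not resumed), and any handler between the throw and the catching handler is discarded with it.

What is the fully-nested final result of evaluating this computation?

Evaluation trace:
throw(2) @ H0 caught ⇒ 18
H1 returns 18
H2 returns [18]
= [18]

Answer: [18]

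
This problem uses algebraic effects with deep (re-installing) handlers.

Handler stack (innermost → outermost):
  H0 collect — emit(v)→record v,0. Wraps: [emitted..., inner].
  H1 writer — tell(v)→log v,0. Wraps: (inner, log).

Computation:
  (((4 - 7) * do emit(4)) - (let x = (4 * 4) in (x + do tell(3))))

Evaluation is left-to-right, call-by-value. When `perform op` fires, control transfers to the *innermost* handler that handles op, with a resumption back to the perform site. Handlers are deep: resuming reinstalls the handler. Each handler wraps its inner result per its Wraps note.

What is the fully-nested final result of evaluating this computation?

Evaluation trace:
emit(4) @ H0 ⇒ out+=4
tell(3) @ H1 ⇒ log+=3
H0 returns [4, -16]
H1 returns ([4, -16], (3))
= ([4, -16], (3))

Answer: ([4, -16], (3))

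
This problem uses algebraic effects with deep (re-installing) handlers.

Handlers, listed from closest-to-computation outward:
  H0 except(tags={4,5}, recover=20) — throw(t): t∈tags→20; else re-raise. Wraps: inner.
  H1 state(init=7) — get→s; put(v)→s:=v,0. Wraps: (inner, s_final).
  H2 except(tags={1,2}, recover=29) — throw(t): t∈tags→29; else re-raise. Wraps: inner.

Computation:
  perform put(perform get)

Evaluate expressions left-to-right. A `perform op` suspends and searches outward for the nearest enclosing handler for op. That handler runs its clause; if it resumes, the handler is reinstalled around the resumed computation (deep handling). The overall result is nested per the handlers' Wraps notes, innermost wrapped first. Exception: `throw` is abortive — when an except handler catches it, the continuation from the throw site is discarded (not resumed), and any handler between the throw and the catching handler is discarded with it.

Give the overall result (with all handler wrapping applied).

Evaluation trace:
get @ H1 ⇒ 7
put(7) @ H1 ⇒ s:=7
H0 returns 0
H1 returns (0, 7)
H2 returns (0, 7)
= (0, 7)

Answer: (0, 7)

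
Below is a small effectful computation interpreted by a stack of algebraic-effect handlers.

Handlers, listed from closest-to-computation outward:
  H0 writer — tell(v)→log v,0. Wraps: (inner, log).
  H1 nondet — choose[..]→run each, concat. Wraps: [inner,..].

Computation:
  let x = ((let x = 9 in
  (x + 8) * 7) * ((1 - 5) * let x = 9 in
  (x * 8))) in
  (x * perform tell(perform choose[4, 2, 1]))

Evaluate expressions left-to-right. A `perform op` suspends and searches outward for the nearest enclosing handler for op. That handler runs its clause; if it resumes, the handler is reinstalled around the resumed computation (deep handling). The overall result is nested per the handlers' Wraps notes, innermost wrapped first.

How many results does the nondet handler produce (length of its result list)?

Answer: 3

Working:
choose[4, 2, 1] @ H1
  branch[0] choose=4:
    tell(4) @ H0 ⇒ log+=4
    H0 returns (0, (4))
    H1 returns [(0, (4))]
  branch[1] choose=2:
    tell(2) @ H0 ⇒ log+=2
    H0 returns (0, (2))
    H1 returns [(0, (2))]
  branch[2] choose=1:
    tell(1) @ H0 ⇒ log+=1
    H0 returns (0, (1))
    H1 returns [(0, (1))]
= [(0, (4)), (0, (2)), (0, (1))]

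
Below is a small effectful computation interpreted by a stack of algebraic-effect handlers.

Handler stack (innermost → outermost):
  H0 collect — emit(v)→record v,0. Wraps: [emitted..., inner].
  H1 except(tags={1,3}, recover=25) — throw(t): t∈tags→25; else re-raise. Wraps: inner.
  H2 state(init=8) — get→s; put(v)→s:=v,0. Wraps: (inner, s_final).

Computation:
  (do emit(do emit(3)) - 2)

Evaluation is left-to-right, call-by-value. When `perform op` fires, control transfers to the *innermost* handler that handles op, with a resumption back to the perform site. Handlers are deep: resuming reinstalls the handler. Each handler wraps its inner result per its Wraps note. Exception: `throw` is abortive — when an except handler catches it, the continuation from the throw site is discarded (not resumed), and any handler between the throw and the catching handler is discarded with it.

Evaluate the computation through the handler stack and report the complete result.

Evaluation trace:
emit(3) @ H0 ⇒ out+=3
emit(0) @ H0 ⇒ out+=0
H0 returns [3, 0, -2]
H1 returns [3, 0, -2]
H2 returns ([3, 0, -2], 8)
= ([3, 0, -2], 8)

Answer: ([3, 0, -2], 8)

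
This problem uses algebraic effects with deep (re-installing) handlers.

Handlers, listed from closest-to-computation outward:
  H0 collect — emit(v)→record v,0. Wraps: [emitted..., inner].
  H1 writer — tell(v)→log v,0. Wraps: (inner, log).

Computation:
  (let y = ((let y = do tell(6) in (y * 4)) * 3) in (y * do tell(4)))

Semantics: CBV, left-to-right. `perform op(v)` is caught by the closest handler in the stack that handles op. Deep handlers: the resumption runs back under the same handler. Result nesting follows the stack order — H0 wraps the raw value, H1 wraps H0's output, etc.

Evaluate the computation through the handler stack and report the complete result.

Evaluation trace:
tell(6) @ H1 ⇒ log+=6
tell(4) @ H1 ⇒ log+=4
H0 returns [0]
H1 returns ([0], (6, 4))
= ([0], (6, 4))

Answer: ([0], (6, 4))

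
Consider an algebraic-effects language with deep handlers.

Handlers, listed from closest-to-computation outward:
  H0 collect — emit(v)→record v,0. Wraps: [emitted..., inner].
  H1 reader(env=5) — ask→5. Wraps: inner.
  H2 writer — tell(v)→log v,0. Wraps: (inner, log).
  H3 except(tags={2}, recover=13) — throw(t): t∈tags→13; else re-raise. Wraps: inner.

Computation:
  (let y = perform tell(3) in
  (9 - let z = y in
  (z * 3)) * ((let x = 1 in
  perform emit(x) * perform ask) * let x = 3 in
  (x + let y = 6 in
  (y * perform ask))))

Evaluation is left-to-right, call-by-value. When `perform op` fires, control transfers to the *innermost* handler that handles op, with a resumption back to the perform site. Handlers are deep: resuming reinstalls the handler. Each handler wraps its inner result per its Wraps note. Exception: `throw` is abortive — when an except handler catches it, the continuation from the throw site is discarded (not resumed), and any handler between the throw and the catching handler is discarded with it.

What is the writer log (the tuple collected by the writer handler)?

Evaluation trace:
tell(3) @ H2 ⇒ log+=3
emit(1) @ H0 ⇒ out+=1
ask @ H1 ⇒ 5
ask @ H1 ⇒ 5
H0 returns [1, 0]
H1 returns [1, 0]
H2 returns ([1, 0], (3))
H3 returns ([1, 0], (3))
= ([1, 0], (3))

Answer: (3)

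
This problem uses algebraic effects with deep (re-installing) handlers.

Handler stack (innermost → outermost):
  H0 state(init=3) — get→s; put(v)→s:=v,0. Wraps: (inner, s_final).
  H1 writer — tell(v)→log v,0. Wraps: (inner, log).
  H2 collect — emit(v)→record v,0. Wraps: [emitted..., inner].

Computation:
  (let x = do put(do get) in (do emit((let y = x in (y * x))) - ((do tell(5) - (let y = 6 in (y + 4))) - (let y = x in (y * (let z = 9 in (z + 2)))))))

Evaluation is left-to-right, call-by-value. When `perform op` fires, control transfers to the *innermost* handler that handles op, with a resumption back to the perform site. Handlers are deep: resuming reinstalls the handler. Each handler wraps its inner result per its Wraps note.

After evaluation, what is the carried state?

Evaluation trace:
get @ H0 ⇒ 3
put(3) @ H0 ⇒ s:=3
emit(0) @ H2 ⇒ out+=0
tell(5) @ H1 ⇒ log+=5
H0 returns (10, 3)
H1 returns ((10, 3), (5))
H2 returns [0, ((10, 3), (5))]
= [0, ((10, 3), (5))]

Answer: 3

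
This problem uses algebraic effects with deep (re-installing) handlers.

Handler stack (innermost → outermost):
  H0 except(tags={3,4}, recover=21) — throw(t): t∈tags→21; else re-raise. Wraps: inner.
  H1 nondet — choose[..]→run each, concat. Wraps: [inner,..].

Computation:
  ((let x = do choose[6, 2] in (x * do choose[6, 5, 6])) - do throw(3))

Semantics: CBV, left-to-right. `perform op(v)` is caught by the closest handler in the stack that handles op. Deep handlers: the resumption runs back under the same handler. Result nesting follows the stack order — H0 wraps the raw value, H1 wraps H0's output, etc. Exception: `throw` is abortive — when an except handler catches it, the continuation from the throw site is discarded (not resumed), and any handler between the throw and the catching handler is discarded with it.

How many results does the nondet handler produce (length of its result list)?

Evaluation trace:
choose[6, 2] @ H1
  branch[0] choose=6:
    choose[6, 5, 6] @ H1
      branch[0] choose=6:
        throw(3) @ H0 caught ⇒ 21
        H1 returns [21]
      branch[1] choose=5:
        throw(3) @ H0 caught ⇒ 21
        H1 returns [21]
      branch[2] choose=6:
        throw(3) @ H0 caught ⇒ 21
        H1 returns [21]
  branch[1] choose=2:
    choose[6, 5, 6] @ H1
      branch[0] choose=6:
        throw(3) @ H0 caught ⇒ 21
        H1 returns [21]
      branch[1] choose=5:
        throw(3) @ H0 caught ⇒ 21
        H1 returns [21]
      branch[2] choose=6:
        throw(3) @ H0 caught ⇒ 21
        H1 returns [21]
= [21, 21, 21, 21, 21, 21]

Answer: 6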